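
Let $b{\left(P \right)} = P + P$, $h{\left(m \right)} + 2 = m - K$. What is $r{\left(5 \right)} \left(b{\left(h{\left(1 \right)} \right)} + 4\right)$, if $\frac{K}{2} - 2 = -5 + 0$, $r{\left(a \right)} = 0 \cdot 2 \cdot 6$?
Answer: $0$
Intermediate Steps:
$r{\left(a \right)} = 0$ ($r{\left(a \right)} = 0 \cdot 6 = 0$)
$K = -6$ ($K = 4 + 2 \left(-5 + 0\right) = 4 + 2 \left(-5\right) = 4 - 10 = -6$)
$h{\left(m \right)} = 4 + m$ ($h{\left(m \right)} = -2 + \left(m - -6\right) = -2 + \left(m + 6\right) = -2 + \left(6 + m\right) = 4 + m$)
$b{\left(P \right)} = 2 P$
$r{\left(5 \right)} \left(b{\left(h{\left(1 \right)} \right)} + 4\right) = 0 \left(2 \left(4 + 1\right) + 4\right) = 0 \left(2 \cdot 5 + 4\right) = 0 \left(10 + 4\right) = 0 \cdot 14 = 0$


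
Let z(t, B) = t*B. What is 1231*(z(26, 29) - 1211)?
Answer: -562567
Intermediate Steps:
z(t, B) = B*t
1231*(z(26, 29) - 1211) = 1231*(29*26 - 1211) = 1231*(754 - 1211) = 1231*(-457) = -562567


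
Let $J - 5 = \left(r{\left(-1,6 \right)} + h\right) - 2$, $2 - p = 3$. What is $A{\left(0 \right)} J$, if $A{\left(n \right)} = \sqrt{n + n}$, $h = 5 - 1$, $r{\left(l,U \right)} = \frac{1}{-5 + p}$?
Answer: $0$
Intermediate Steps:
$p = -1$ ($p = 2 - 3 = -1$)
$r{\left(l,U \right)} = - \frac{1}{6}$ ($r{\left(l,U \right)} = \frac{1}{-5 - 1} = \frac{1}{-6} = - \frac{1}{6}$)
$h = 4$
$A{\left(n \right)} = \sqrt{2} \sqrt{n}$ ($A{\left(n \right)} = \sqrt{2 n} = \sqrt{2} \sqrt{n}$)
$J = \frac{41}{6}$ ($J = 5 + \left(\left(- \frac{1}{6} + 4\right) - 2\right) = 5 + \left(\frac{23}{6} - 2\right) = 5 + \frac{11}{6} = \frac{41}{6} \approx 6.8333$)
$A{\left(0 \right)} J = \sqrt{2} \sqrt{0} \cdot \frac{41}{6} = \sqrt{2} \cdot 0 \cdot \frac{41}{6} = 0 \cdot \frac{41}{6} = 0$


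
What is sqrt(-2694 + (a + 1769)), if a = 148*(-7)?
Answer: I*sqrt(1961) ≈ 44.283*I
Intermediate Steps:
a = -1036
sqrt(-2694 + (a + 1769)) = sqrt(-2694 + (-1036 + 1769)) = sqrt(-2694 + 733) = sqrt(-1961) = I*sqrt(1961)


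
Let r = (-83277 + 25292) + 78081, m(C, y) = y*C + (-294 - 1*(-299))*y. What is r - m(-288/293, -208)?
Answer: 6132944/293 ≈ 20932.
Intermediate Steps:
m(C, y) = 5*y + C*y (m(C, y) = C*y + (-294 + 299)*y = C*y + 5*y = 5*y + C*y)
r = 20096 (r = -57985 + 78081 = 20096)
r - m(-288/293, -208) = 20096 - (-208)*(5 - 288/293) = 20096 - (-208)*1177/293 = 20096 - 1*(-244816/293) = 20096 + 244816/293 = 6132944/293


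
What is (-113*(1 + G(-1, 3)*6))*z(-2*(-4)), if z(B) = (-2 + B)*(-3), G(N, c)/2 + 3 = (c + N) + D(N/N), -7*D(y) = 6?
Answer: -303066/7 ≈ -43295.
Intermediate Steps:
D(y) = -6/7 (D(y) = -⅐*6 = -6/7)
G(N, c) = -54/7 + 2*N + 2*c (G(N, c) = -6 + 2*((c + N) - 6/7) = -6 + 2*((N + c) - 6/7) = -6 + 2*(-6/7 + N + c) = -6 + (-12/7 + 2*N + 2*c) = -54/7 + 2*N + 2*c)
z(B) = 6 - 3*B
(-113*(1 + G(-1, 3)*6))*z(-2*(-4)) = (-113*(1 + (-54/7 + 2*(-1) + 2*3)*6))*(6 - (-6)*(-4)) = (-113*(1 + (-54/7 - 2 + 6)*6))*(6 - 3*8) = (-113*(1 - 26/7*6))*(6 - 24) = -113*(1 - 156/7)*(-18) = -113*(-149/7)*(-18) = (16837/7)*(-18) = -303066/7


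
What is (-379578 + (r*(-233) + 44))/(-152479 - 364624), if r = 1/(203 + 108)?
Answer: 118035307/160819033 ≈ 0.73396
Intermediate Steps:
r = 1/311 ≈ 0.0032154
(-379578 + (r*(-233) + 44))/(-152479 - 364624) = (-379578 + ((1/311)*(-233) + 44))/(-152479 - 364624) = (-379578 + (-233/311 + 44))/(-517103) = (-379578 + 13451/311)*(-1/517103) = -118035307/311*(-1/517103) = 118035307/160819033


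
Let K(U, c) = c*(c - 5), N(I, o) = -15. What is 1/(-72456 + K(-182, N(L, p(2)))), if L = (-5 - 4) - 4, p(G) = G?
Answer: -1/72156 ≈ -1.3859e-5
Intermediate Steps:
L = -13 (L = -9 - 4 = -13)
K(U, c) = c*(-5 + c)
1/(-72456 + K(-182, N(L, p(2)))) = 1/(-72456 - 15*(-5 - 15)) = 1/(-72456 - 15*(-20)) = 1/(-72456 + 300) = 1/(-72156) = -1/72156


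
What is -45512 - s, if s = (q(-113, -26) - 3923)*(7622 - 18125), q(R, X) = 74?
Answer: -40471559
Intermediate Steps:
s = 40426047 (s = (74 - 3923)*(7622 - 18125) = -3849*(-10503) = 40426047)
-45512 - s = -45512 - 1*40426047 = -45512 - 40426047 = -40471559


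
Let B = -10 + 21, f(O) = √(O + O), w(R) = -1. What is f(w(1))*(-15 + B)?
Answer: -4*I*√2 ≈ -5.6569*I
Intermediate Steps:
f(O) = √2*√O (f(O) = √(2*O) = √2*√O)
B = 11
f(w(1))*(-15 + B) = (√2*√(-1))*(-15 + 11) = (√2*I)*(-4) = (I*√2)*(-4) = -4*I*√2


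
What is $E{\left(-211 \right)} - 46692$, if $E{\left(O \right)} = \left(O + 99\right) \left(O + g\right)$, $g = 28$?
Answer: $-26196$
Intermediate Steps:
$E{\left(O \right)} = \left(28 + O\right) \left(99 + O\right)$ ($E{\left(O \right)} = \left(O + 99\right) \left(O + 28\right) = \left(99 + O\right) \left(28 + O\right) = \left(28 + O\right) \left(99 + O\right)$)
$E{\left(-211 \right)} - 46692 = \left(2772 + \left(-211\right)^{2} + 127 \left(-211\right)\right) - 46692 = \left(2772 + 44521 - 26797\right) - 46692 = 20496 - 46692 = -26196$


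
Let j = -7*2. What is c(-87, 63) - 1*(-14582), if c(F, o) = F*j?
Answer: 15800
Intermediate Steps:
j = -14
c(F, o) = -14*F (c(F, o) = F*(-14) = -14*F)
c(-87, 63) - 1*(-14582) = -14*(-87) - 1*(-14582) = 1218 + 14582 = 15800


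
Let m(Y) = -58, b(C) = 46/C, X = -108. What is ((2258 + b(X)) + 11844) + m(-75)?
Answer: 758353/54 ≈ 14044.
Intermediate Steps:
((2258 + b(X)) + 11844) + m(-75) = ((2258 + 46/(-108)) + 11844) - 58 = ((2258 + 46*(-1/108)) + 11844) - 58 = ((2258 - 23/54) + 11844) - 58 = (121909/54 + 11844) - 58 = 761485/54 - 58 = 758353/54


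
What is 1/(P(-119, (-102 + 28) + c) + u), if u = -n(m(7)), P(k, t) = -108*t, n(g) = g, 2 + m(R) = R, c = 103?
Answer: -1/3137 ≈ -0.00031878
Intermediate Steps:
m(R) = -2 + R
u = -5 (u = -(-2 + 7) = -1*5 = -5)
1/(P(-119, (-102 + 28) + c) + u) = 1/(-108*((-102 + 28) + 103) - 5) = 1/(-108*(-74 + 103) - 5) = 1/(-108*29 - 5) = 1/(-3132 - 5) = 1/(-3137) = -1/3137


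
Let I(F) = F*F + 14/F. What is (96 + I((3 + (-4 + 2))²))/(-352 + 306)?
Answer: -111/46 ≈ -2.4130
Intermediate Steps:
I(F) = F² + 14/F
(96 + I((3 + (-4 + 2))²))/(-352 + 306) = (96 + (14 + ((3 + (-4 + 2))²)³)/((3 + (-4 + 2))²))/(-352 + 306) = (96 + (14 + ((3 - 2)²)³)/((3 - 2)²))/(-46) = (96 + (14 + (1²)³)/(1²))*(-1/46) = (96 + (14 + 1³)/1)*(-1/46) = (96 + 1*(14 + 1))*(-1/46) = (96 + 1*15)*(-1/46) = (96 + 15)*(-1/46) = 111*(-1/46) = -111/46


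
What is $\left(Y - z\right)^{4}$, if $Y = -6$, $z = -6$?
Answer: $0$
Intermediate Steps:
$\left(Y - z\right)^{4} = \left(-6 - -6\right)^{4} = \left(-6 + 6\right)^{4} = 0^{4} = 0$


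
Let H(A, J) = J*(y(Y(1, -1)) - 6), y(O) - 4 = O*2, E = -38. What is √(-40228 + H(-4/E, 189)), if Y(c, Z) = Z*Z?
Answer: 2*I*√10057 ≈ 200.57*I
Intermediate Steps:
Y(c, Z) = Z²
y(O) = 4 + 2*O (y(O) = 4 + O*2 = 4 + 2*O)
H(A, J) = 0 (H(A, J) = J*((4 + 2*(-1)²) - 6) = J*((4 + 2*1) - 6) = J*((4 + 2) - 6) = J*(6 - 6) = J*0 = 0)
√(-40228 + H(-4/E, 189)) = √(-40228 + 0) = √(-40228) = 2*I*√10057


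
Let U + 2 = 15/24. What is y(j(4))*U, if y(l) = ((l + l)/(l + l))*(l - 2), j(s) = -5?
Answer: 77/8 ≈ 9.6250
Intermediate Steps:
U = -11/8 (U = -2 + 15/24 = -2 + 15*(1/24) = -2 + 5/8 = -11/8 ≈ -1.3750)
y(l) = -2 + l (y(l) = ((2*l)/((2*l)))*(-2 + l) = ((2*l)*(1/(2*l)))*(-2 + l) = 1*(-2 + l) = -2 + l)
y(j(4))*U = (-2 - 5)*(-11/8) = -7*(-11/8) = 77/8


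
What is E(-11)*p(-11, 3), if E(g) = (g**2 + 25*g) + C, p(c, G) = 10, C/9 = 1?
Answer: -1450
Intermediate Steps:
C = 9 (C = 9*1 = 9)
E(g) = 9 + g**2 + 25*g (E(g) = (g**2 + 25*g) + 9 = 9 + g**2 + 25*g)
E(-11)*p(-11, 3) = (9 + (-11)**2 + 25*(-11))*10 = (9 + 121 - 275)*10 = -145*10 = -1450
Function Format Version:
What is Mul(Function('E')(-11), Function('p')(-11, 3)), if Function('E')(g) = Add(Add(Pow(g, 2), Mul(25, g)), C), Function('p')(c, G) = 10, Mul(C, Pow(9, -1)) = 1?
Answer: -1450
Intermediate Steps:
C = 9 (C = Mul(9, 1) = 9)
Function('E')(g) = Add(9, Pow(g, 2), Mul(25, g)) (Function('E')(g) = Add(Add(Pow(g, 2), Mul(25, g)), 9) = Add(9, Pow(g, 2), Mul(25, g)))
Mul(Function('E')(-11), Function('p')(-11, 3)) = Mul(Add(9, Pow(-11, 2), Mul(25, -11)), 10) = Mul(Add(9, 121, -275), 10) = Mul(-145, 10) = -1450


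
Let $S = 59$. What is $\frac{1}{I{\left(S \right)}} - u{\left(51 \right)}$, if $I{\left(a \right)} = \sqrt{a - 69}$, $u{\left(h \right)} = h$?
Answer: $-51 - \frac{i \sqrt{10}}{10} \approx -51.0 - 0.31623 i$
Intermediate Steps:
$I{\left(a \right)} = \sqrt{-69 + a}$
$\frac{1}{I{\left(S \right)}} - u{\left(51 \right)} = \frac{1}{\sqrt{-69 + 59}} - 51 = \frac{1}{\sqrt{-10}} - 51 = \frac{1}{i \sqrt{10}} - 51 = - \frac{i \sqrt{10}}{10} - 51 = -51 - \frac{i \sqrt{10}}{10}$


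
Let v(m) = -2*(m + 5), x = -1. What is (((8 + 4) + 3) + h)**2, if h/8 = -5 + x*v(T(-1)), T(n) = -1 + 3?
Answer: 7569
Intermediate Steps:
T(n) = 2
v(m) = -10 - 2*m (v(m) = -2*(5 + m) = -10 - 2*m)
h = 72 (h = 8*(-5 - (-10 - 2*2)) = 8*(-5 - (-10 - 4)) = 8*(-5 - 1*(-14)) = 8*(-5 + 14) = 8*9 = 72)
(((8 + 4) + 3) + h)**2 = (((8 + 4) + 3) + 72)**2 = ((12 + 3) + 72)**2 = (15 + 72)**2 = 87**2 = 7569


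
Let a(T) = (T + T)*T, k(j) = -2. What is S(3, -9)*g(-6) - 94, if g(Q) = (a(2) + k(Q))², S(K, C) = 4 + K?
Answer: 158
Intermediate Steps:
a(T) = 2*T² (a(T) = (2*T)*T = 2*T²)
g(Q) = 36 (g(Q) = (2*2² - 2)² = (2*4 - 2)² = (8 - 2)² = 6² = 36)
S(3, -9)*g(-6) - 94 = (4 + 3)*36 - 94 = 7*36 - 94 = 252 - 94 = 158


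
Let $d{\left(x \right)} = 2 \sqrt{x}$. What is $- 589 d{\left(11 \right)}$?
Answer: $- 1178 \sqrt{11} \approx -3907.0$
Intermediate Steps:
$- 589 d{\left(11 \right)} = - 589 \cdot 2 \sqrt{11} = - 1178 \sqrt{11}$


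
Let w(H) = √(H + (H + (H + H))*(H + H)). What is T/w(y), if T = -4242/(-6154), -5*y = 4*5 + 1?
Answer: 505*√21/33847 ≈ 0.068372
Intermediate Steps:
y = -21/5 (y = -(4*5 + 1)/5 = -(20 + 1)/5 = -⅕*21 = -21/5 ≈ -4.2000)
T = 2121/3077 (T = -4242*(-1/6154) = 2121/3077 ≈ 0.68931)
w(H) = √(H + 6*H²) (w(H) = √(H + (H + 2*H)*(2*H)) = √(H + (3*H)*(2*H)) = √(H + 6*H²))
T/w(y) = 2121/(3077*(√(-21*(1 + 6*(-21/5))/5))) = 2121/(3077*(√(-21*(1 - 126/5)/5))) = 2121/(3077*(√(-21/5*(-121/5)))) = 2121/(3077*(√(2541/25))) = 2121/(3077*((11*√21/5))) = 2121*(5*√21/231)/3077 = 505*√21/33847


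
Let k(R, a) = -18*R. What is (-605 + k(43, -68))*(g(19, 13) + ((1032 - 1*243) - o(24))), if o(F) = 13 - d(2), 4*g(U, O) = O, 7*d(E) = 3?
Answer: -4300707/4 ≈ -1.0752e+6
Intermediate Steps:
d(E) = 3/7 (d(E) = (1/7)*3 = 3/7)
g(U, O) = O/4
o(F) = 88/7 (o(F) = 13 - 1*3/7 = 13 - 3/7 = 88/7)
(-605 + k(43, -68))*(g(19, 13) + ((1032 - 1*243) - o(24))) = (-605 - 18*43)*((1/4)*13 + ((1032 - 1*243) - 1*88/7)) = (-605 - 774)*(13/4 + ((1032 - 243) - 88/7)) = -1379*(13/4 + (789 - 88/7)) = -1379*(13/4 + 5435/7) = -1379*21831/28 = -4300707/4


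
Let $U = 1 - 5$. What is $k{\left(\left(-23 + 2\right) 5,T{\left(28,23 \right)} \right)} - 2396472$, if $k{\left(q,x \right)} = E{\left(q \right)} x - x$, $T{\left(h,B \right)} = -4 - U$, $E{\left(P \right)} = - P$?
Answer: $-2396472$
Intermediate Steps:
$U = -4$ ($U = 1 - 5 = -4$)
$T{\left(h,B \right)} = 0$ ($T{\left(h,B \right)} = -4 - -4 = -4 + 4 = 0$)
$k{\left(q,x \right)} = - x - q x$ ($k{\left(q,x \right)} = - q x - x = - x - q x$)
$k{\left(\left(-23 + 2\right) 5,T{\left(28,23 \right)} \right)} - 2396472 = \left(-1\right) 0 \left(1 + \left(-23 + 2\right) 5\right) - 2396472 = \left(-1\right) 0 \left(1 - 105\right) - 2396472 = \left(-1\right) 0 \left(-104\right) - 2396472 = 0 - 2396472 = -2396472$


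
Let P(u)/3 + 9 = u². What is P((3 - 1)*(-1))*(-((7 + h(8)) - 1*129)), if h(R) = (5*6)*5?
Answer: 420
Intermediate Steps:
h(R) = 150 (h(R) = 30*5 = 150)
P(u) = -27 + 3*u²
P((3 - 1)*(-1))*(-((7 + h(8)) - 1*129)) = (-27 + 3*((3 - 1)*(-1))²)*(-((7 + 150) - 1*129)) = (-27 + 3*(2*(-1))²)*(-(157 - 129)) = (-27 + 3*(-2)²)*(-1*28) = (-27 + 3*4)*(-28) = (-27 + 12)*(-28) = -15*(-28) = 420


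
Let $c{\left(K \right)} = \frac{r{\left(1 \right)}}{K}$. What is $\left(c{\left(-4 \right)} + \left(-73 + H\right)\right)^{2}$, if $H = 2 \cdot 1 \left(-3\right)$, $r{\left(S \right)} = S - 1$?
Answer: $6241$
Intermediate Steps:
$r{\left(S \right)} = -1 + S$
$H = -6$ ($H = 2 \left(-3\right) = -6$)
$c{\left(K \right)} = 0$ ($c{\left(K \right)} = \frac{-1 + 1}{K} = \frac{0}{K} = 0$)
$\left(c{\left(-4 \right)} + \left(-73 + H\right)\right)^{2} = \left(0 - 79\right)^{2} = \left(-79\right)^{2} = 6241$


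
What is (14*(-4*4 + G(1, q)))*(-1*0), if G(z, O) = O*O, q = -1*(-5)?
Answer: 0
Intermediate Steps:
q = 5
G(z, O) = O**2
(14*(-4*4 + G(1, q)))*(-1*0) = (14*(-4*4 + 5**2))*(-1*0) = (14*(-16 + 25))*0 = (14*9)*0 = 126*0 = 0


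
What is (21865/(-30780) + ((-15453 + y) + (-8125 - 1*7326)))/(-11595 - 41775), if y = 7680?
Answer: 142971317/328545720 ≈ 0.43516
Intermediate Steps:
(21865/(-30780) + ((-15453 + y) + (-8125 - 1*7326)))/(-11595 - 41775) = (21865/(-30780) + ((-15453 + 7680) + (-8125 - 1*7326)))/(-11595 - 41775) = (21865*(-1/30780) + (-7773 + (-8125 - 7326)))/(-53370) = (-4373/6156 + (-7773 - 15451))*(-1/53370) = (-4373/6156 - 23224)*(-1/53370) = -142971317/6156*(-1/53370) = 142971317/328545720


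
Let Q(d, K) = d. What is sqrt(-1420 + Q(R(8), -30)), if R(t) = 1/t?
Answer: I*sqrt(22718)/4 ≈ 37.681*I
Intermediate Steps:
sqrt(-1420 + Q(R(8), -30)) = sqrt(-1420 + 1/8) = sqrt(-11359/8) = I*sqrt(22718)/4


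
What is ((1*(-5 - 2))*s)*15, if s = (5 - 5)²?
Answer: 0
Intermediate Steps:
s = 0 (s = 0² = 0)
((1*(-5 - 2))*s)*15 = ((1*(-5 - 2))*0)*15 = ((1*(-7))*0)*15 = -7*0*15 = 0*15 = 0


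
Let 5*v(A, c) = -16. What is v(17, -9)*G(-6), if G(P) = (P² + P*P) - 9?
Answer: -1008/5 ≈ -201.60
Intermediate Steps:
G(P) = -9 + 2*P² (G(P) = (P² + P²) - 9 = 2*P² - 9 = -9 + 2*P²)
v(A, c) = -16/5 (v(A, c) = (⅕)*(-16) = -16/5)
v(17, -9)*G(-6) = -16*(-9 + 2*(-6)²)/5 = -16*(-9 + 2*36)/5 = -16*(-9 + 72)/5 = -16/5*63 = -1008/5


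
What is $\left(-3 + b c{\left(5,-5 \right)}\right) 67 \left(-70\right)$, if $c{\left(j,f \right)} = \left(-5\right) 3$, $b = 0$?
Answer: $14070$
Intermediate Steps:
$c{\left(j,f \right)} = -15$
$\left(-3 + b c{\left(5,-5 \right)}\right) 67 \left(-70\right) = \left(-3 + 0 \left(-15\right)\right) 67 \left(-70\right) = \left(-3 + 0\right) 67 \left(-70\right) = \left(-3\right) 67 \left(-70\right) = \left(-201\right) \left(-70\right) = 14070$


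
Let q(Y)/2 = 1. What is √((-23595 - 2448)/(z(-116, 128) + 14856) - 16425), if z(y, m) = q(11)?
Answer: I*√3626372640594/14858 ≈ 128.17*I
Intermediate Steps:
q(Y) = 2 (q(Y) = 2*1 = 2)
z(y, m) = 2
√((-23595 - 2448)/(z(-116, 128) + 14856) - 16425) = √((-23595 - 2448)/(2 + 14856) - 16425) = √(-26043/14858 - 16425) = √(-244068693/14858) = I*√3626372640594/14858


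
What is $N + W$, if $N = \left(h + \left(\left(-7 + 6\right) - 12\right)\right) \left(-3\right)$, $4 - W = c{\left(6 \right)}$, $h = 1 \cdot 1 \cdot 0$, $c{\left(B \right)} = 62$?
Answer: $-19$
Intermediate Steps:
$h = 0$ ($h = 1 \cdot 0 = 0$)
$W = -58$ ($W = 4 - 62 = -58$)
$N = 39$ ($N = \left(0 + \left(\left(-7 + 6\right) - 12\right)\right) \left(-3\right) = \left(0 - 13\right) \left(-3\right) = \left(-13\right) \left(-3\right) = 39$)
$N + W = 39 - 58 = -19$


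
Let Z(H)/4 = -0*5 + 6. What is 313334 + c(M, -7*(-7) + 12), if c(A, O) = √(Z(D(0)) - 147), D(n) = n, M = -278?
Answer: 313334 + I*√123 ≈ 3.1333e+5 + 11.091*I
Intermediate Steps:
Z(H) = 24 (Z(H) = 4*(-0*5 + 6) = 4*(-3*0 + 6) = 4*(0 + 6) = 4*6 = 24)
c(A, O) = I*√123 (c(A, O) = √(24 - 147) = √(-123) = I*√123)
313334 + c(M, -7*(-7) + 12) = 313334 + I*√123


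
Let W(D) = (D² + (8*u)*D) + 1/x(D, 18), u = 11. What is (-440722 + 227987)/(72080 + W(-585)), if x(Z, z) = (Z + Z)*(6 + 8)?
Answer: -3484599300/5943073499 ≈ -0.58633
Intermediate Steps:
x(Z, z) = 28*Z (x(Z, z) = (2*Z)*14 = 28*Z)
W(D) = D² + 88*D + 1/(28*D) (W(D) = (D² + (8*11)*D) + 1/(28*D) = (D² + 88*D) + 1/(28*D) = D² + 88*D + 1/(28*D))
(-440722 + 227987)/(72080 + W(-585)) = (-440722 + 227987)/(72080 + ((-585)² + 88*(-585) + (1/28)/(-585))) = -212735/(72080 + (342225 - 51480 + (1/28)*(-1/585))) = -212735/(72080 + (342225 - 51480 - 1/16380)) = -212735/(72080 + 4762403099/16380) = -212735/5943073499/16380 = -212735*16380/5943073499 = -3484599300/5943073499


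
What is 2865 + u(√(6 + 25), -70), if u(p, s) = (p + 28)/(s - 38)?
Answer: 77348/27 - √31/108 ≈ 2864.7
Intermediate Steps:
u(p, s) = (28 + p)/(-38 + s)
2865 + u(√(6 + 25), -70) = 2865 + (28 + √(6 + 25))/(-38 - 70) = 2865 + (28 + √31)/(-108) = 2865 - (28 + √31)/108 = 2865 + (-7/27 - √31/108) = 77348/27 - √31/108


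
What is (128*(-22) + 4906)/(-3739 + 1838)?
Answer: -2090/1901 ≈ -1.0994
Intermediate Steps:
(128*(-22) + 4906)/(-3739 + 1838) = (-2816 + 4906)/(-1901) = 2090*(-1/1901) = -2090/1901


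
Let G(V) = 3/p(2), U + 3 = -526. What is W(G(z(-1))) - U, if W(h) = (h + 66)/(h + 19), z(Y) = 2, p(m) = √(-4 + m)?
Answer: 389216/731 + 141*I*√2/731 ≈ 532.44 + 0.27278*I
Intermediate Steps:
U = -529 (U = -3 - 526 = -529)
G(V) = -3*I*√2/2 (G(V) = 3/(√(-4 + 2)) = 3/(√(-2)) = 3/((I*√2)) = 3*(-I*√2/2) = -3*I*√2/2)
W(h) = (66 + h)/(19 + h)
W(G(z(-1))) - U = (66 - 3*I*√2/2)/(19 - 3*I*√2/2) - 1*(-529) = (66 - 3*I*√2/2)/(19 - 3*I*√2/2) + 529 = 529 + (66 - 3*I*√2/2)/(19 - 3*I*√2/2)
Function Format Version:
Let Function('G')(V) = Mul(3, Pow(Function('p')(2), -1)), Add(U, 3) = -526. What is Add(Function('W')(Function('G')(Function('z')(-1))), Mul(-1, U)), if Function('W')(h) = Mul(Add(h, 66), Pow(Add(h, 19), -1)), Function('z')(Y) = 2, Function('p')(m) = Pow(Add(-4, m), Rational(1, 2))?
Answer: Add(Rational(389216, 731), Mul(Rational(141, 731), I, Pow(2, Rational(1, 2)))) ≈ Add(532.44, Mul(0.27278, I))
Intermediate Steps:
U = -529 (U = Add(-3, -526) = -529)
Function('G')(V) = Mul(Rational(-3, 2), I, Pow(2, Rational(1, 2))) (Function('G')(V) = Mul(3, Pow(Pow(Add(-4, 2), Rational(1, 2)), -1)) = Mul(3, Pow(Pow(-2, Rational(1, 2)), -1)) = Mul(3, Pow(Mul(I, Pow(2, Rational(1, 2))), -1)) = Mul(3, Mul(Rational(-1, 2), I, Pow(2, Rational(1, 2)))) = Mul(Rational(-3, 2), I, Pow(2, Rational(1, 2))))
Function('W')(h) = Mul(Pow(Add(19, h), -1), Add(66, h)) (Function('W')(h) = Mul(Add(66, h), Pow(Add(19, h), -1)) = Mul(Pow(Add(19, h), -1), Add(66, h)))
Add(Function('W')(Function('G')(Function('z')(-1))), Mul(-1, U)) = Add(Mul(Pow(Add(19, Mul(Rational(-3, 2), I, Pow(2, Rational(1, 2)))), -1), Add(66, Mul(Rational(-3, 2), I, Pow(2, Rational(1, 2))))), Mul(-1, -529)) = Add(Mul(Pow(Add(19, Mul(Rational(-3, 2), I, Pow(2, Rational(1, 2)))), -1), Add(66, Mul(Rational(-3, 2), I, Pow(2, Rational(1, 2))))), 529) = Add(529, Mul(Pow(Add(19, Mul(Rational(-3, 2), I, Pow(2, Rational(1, 2)))), -1), Add(66, Mul(Rational(-3, 2), I, Pow(2, Rational(1, 2))))))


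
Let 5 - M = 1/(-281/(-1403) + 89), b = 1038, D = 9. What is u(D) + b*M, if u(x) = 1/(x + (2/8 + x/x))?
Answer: 4428505773/855178 ≈ 5178.5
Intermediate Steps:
M = 624337/125148 (M = 5 - 1/(-281/(-1403) + 89) = 5 - 1/(-281*(-1/1403) + 89) = 5 - 1/(281/1403 + 89) = 5 - 1/125148/1403 = 5 - 1*1403/125148 = 5 - 1403/125148 = 624337/125148 ≈ 4.9888)
u(x) = 1/(5/4 + x) (u(x) = 1/(x + (2*(⅛) + 1)) = 1/(x + (¼ + 1)) = 1/(x + 5/4) = 1/(5/4 + x))
u(D) + b*M = 4/(5 + 4*9) + 1038*(624337/125148) = 4/(5 + 36) + 108010301/20858 = 4/41 + 108010301/20858 = 4428505773/855178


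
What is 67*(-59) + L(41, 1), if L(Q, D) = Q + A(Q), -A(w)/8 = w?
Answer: -4240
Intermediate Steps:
A(w) = -8*w
L(Q, D) = -7*Q (L(Q, D) = Q - 8*Q = -7*Q)
67*(-59) + L(41, 1) = 67*(-59) - 7*41 = -3953 - 287 = -4240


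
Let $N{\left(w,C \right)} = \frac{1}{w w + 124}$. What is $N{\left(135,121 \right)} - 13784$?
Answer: $- \frac{252922615}{18349} \approx -13784.0$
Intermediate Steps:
$N{\left(w,C \right)} = \frac{1}{124 + w^{2}}$ ($N{\left(w,C \right)} = \frac{1}{w^{2} + 124} = \frac{1}{124 + w^{2}}$)
$N{\left(135,121 \right)} - 13784 = \frac{1}{124 + 135^{2}} - 13784 = \frac{1}{124 + 18225} - 13784 = \frac{1}{18349} - 13784 = - \frac{252922615}{18349}$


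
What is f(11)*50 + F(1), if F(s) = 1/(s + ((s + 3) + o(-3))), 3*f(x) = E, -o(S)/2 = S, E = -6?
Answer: -1099/11 ≈ -99.909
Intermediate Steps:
o(S) = -2*S
f(x) = -2 (f(x) = (⅓)*(-6) = -2)
F(s) = 1/(9 + 2*s) (F(s) = 1/(s + ((s + 3) - 2*(-3))) = 1/(s + ((3 + s) + 6)) = 1/(s + (9 + s)) = 1/(9 + 2*s))
f(11)*50 + F(1) = -2*50 + 1/(9 + 2*1) = -100 + 1/(9 + 2) = -100 + 1/11 = -1099/11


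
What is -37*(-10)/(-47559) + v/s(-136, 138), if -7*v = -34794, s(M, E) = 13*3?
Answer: 551555612/4327869 ≈ 127.44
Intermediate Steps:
s(M, E) = 39
v = 34794/7 (v = -⅐*(-34794) = 34794/7 ≈ 4970.6)
-37*(-10)/(-47559) + v/s(-136, 138) = -37*(-10)/(-47559) + (34794/7)/39 = 370*(-1/47559) + (34794/7)*(1/39) = -370/47559 + 11598/91 = 551555612/4327869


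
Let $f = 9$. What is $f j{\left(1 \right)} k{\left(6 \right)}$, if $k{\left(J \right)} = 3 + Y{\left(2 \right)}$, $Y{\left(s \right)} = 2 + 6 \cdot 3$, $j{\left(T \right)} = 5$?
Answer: $1035$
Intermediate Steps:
$Y{\left(s \right)} = 20$ ($Y{\left(s \right)} = 2 + 18 = 20$)
$k{\left(J \right)} = 23$ ($k{\left(J \right)} = 3 + 20 = 23$)
$f j{\left(1 \right)} k{\left(6 \right)} = 9 \cdot 5 \cdot 23 = 45 \cdot 23 = 1035$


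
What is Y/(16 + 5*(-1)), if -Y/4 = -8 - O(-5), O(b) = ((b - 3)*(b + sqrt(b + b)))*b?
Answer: -768/11 + 160*I*sqrt(10)/11 ≈ -69.818 + 45.997*I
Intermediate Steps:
O(b) = b*(-3 + b)*(b + sqrt(2)*sqrt(b)) (O(b) = ((-3 + b)*(b + sqrt(2*b)))*b = ((-3 + b)*(b + sqrt(2)*sqrt(b)))*b = b*(-3 + b)*(b + sqrt(2)*sqrt(b)))
Y = -768 + 160*I*sqrt(10) (Y = -4*(-8 - ((-5)**3 - 3*(-5)**2 + sqrt(2)*(-5)**(5/2) - 3*sqrt(2)*(-5)**(3/2))) = -4*(-8 - (-125 - 3*25 + sqrt(2)*(25*I*sqrt(5)) - 3*sqrt(2)*(-5*I*sqrt(5)))) = -4*(-8 - (-125 - 75 + 25*I*sqrt(10) + 15*I*sqrt(10))) = -4*(-8 - (-200 + 40*I*sqrt(10))) = -4*(-8 + (200 - 40*I*sqrt(10))) = -4*(192 - 40*I*sqrt(10)) = -768 + 160*I*sqrt(10) ≈ -768.0 + 505.96*I)
Y/(16 + 5*(-1)) = (-768 + 160*I*sqrt(10))/(16 + 5*(-1)) = (-768 + 160*I*sqrt(10))/(16 - 5) = (-768 + 160*I*sqrt(10))/11 = (-768 + 160*I*sqrt(10))*(1/11) = -768/11 + 160*I*sqrt(10)/11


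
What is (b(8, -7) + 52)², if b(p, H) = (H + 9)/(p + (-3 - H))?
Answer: 97969/36 ≈ 2721.4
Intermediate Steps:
b(p, H) = (9 + H)/(-3 + p - H)
(b(8, -7) + 52)² = ((9 - 7)/(-3 + 8 - 1*(-7)) + 52)² = (2/(-3 + 8 + 7) + 52)² = (2/12 + 52)² = ((1/12)*2 + 52)² = (⅙ + 52)² = (313/6)² = 97969/36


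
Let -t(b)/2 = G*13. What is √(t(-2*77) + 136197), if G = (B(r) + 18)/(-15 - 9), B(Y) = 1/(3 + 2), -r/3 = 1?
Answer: √122595045/30 ≈ 369.08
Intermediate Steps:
r = -3 (r = -3*1 = -3)
B(Y) = ⅕ (B(Y) = 1/5 = ⅕)
G = -91/120 (G = (⅕ + 18)/(-15 - 9) = (91/5)/(-24) = (91/5)*(-1/24) = -91/120 ≈ -0.75833)
t(b) = 1183/60 (t(b) = -(-91)*13/60 = -2*(-1183/120) = 1183/60)
√(t(-2*77) + 136197) = √(1183/60 + 136197) = √(8173003/60) = √122595045/30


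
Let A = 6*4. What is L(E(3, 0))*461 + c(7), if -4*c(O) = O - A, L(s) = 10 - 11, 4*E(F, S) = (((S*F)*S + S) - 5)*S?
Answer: -1827/4 ≈ -456.75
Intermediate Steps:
E(F, S) = S*(-5 + S + F*S²)/4 (E(F, S) = ((((S*F)*S + S) - 5)*S)/4 = ((((F*S)*S + S) - 5)*S)/4 = (((F*S² + S) - 5)*S)/4 = (((S + F*S²) - 5)*S)/4 = ((-5 + S + F*S²)*S)/4 = (S*(-5 + S + F*S²))/4 = S*(-5 + S + F*S²)/4)
A = 24
L(s) = -1
c(O) = 6 - O/4 (c(O) = -(O - 1*24)/4 = -(O - 24)/4 = -(-24 + O)/4 = 6 - O/4)
L(E(3, 0))*461 + c(7) = -1*461 + (6 - ¼*7) = -461 + (6 - 7/4) = -461 + 17/4 = -1827/4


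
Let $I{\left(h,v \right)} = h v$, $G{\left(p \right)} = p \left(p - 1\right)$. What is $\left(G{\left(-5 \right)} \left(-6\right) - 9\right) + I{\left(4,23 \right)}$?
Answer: $-97$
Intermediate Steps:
$G{\left(p \right)} = p \left(-1 + p\right)$
$\left(G{\left(-5 \right)} \left(-6\right) - 9\right) + I{\left(4,23 \right)} = \left(- 5 \left(-1 - 5\right) \left(-6\right) - 9\right) + 4 \cdot 23 = \left(\left(-5\right) \left(-6\right) \left(-6\right) - 9\right) + 92 = \left(30 \left(-6\right) - 9\right) + 92 = \left(-180 - 9\right) + 92 = -189 + 92 = -97$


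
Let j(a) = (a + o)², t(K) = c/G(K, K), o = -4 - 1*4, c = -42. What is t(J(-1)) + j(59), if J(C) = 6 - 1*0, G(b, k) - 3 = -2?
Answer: 2559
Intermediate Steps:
G(b, k) = 1 (G(b, k) = 3 - 2 = 1)
J(C) = 6 (J(C) = 6 + 0 = 6)
o = -8 (o = -4 - 4 = -8)
t(K) = -42 (t(K) = -42/1 = -42*1 = -42)
j(a) = (-8 + a)² (j(a) = (a - 8)² = (-8 + a)²)
t(J(-1)) + j(59) = -42 + (-8 + 59)² = -42 + 51² = -42 + 2601 = 2559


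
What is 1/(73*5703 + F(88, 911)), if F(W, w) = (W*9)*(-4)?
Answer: 1/413151 ≈ 2.4204e-6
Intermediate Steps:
F(W, w) = -36*W (F(W, w) = (9*W)*(-4) = -36*W)
1/(73*5703 + F(88, 911)) = 1/(73*5703 - 36*88) = 1/(416319 - 3168) = 1/413151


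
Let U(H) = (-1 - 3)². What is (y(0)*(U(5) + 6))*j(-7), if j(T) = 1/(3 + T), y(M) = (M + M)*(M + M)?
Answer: 0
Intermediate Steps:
y(M) = 4*M² (y(M) = (2*M)*(2*M) = 4*M²)
U(H) = 16 (U(H) = (-4)² = 16)
(y(0)*(U(5) + 6))*j(-7) = ((4*0²)*(16 + 6))/(3 - 7) = ((4*0)*22)/(-4) = (0*22)*(-¼) = 0*(-¼) = 0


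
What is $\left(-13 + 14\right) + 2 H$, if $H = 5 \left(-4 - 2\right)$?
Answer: $-59$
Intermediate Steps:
$H = -30$ ($H = 5 \left(-6\right) = -30$)
$\left(-13 + 14\right) + 2 H = \left(-13 + 14\right) + 2 \left(-30\right) = 1 - 60 = -59$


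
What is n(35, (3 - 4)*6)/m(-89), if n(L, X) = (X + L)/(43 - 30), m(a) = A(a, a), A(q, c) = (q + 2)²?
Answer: 1/3393 ≈ 0.00029472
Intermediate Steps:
A(q, c) = (2 + q)²
m(a) = (2 + a)²
n(L, X) = L/13 + X/13 (n(L, X) = (L + X)/13 = (L + X)*(1/13) = L/13 + X/13)
n(35, (3 - 4)*6)/m(-89) = ((1/13)*35 + ((3 - 4)*6)/13)/((2 - 89)²) = (35/13 + (-1*6)/13)/((-87)²) = (35/13 + (1/13)*(-6))/7569 = (35/13 - 6/13)*(1/7569) = (29/13)*(1/7569) = 1/3393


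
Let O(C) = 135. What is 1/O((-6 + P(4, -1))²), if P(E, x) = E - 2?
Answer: 1/135 ≈ 0.0074074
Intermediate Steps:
P(E, x) = -2 + E
1/O((-6 + P(4, -1))²) = 1/135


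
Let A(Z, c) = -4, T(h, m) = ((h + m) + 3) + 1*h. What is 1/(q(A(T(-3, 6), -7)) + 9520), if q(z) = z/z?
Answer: 1/9521 ≈ 0.00010503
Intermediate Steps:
T(h, m) = 3 + m + 2*h (T(h, m) = (3 + h + m) + h = 3 + m + 2*h)
q(z) = 1
1/(q(A(T(-3, 6), -7)) + 9520) = 1/(1 + 9520) = 1/9521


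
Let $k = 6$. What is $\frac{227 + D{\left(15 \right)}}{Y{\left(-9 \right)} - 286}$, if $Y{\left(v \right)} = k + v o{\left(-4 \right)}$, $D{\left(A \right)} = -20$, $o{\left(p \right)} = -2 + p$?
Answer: $- \frac{207}{226} \approx -0.91593$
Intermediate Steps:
$Y{\left(v \right)} = 6 - 6 v$ ($Y{\left(v \right)} = 6 + v \left(-2 - 4\right) = 6 + v \left(-6\right) = 6 - 6 v$)
$\frac{227 + D{\left(15 \right)}}{Y{\left(-9 \right)} - 286} = \frac{227 - 20}{\left(6 - -54\right) - 286} = \frac{207}{\left(6 + 54\right) - 286} = \frac{207}{60 - 286} = \frac{207}{-226} = 207 \left(- \frac{1}{226}\right) = - \frac{207}{226}$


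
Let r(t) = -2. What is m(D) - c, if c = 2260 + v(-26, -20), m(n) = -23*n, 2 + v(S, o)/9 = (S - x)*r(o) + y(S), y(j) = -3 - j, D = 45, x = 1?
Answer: -3970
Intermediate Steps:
v(S, o) = -27 - 27*S (v(S, o) = -18 + 9*((S - 1*1)*(-2) + (-3 - S)) = -18 + 9*((S - 1)*(-2) + (-3 - S)) = -18 + 9*((-1 + S)*(-2) + (-3 - S)) = -18 + 9*((2 - 2*S) + (-3 - S)) = -18 + 9*(-1 - 3*S) = -18 + (-9 - 27*S) = -27 - 27*S)
c = 2935 (c = 2260 + (-27 - 27*(-26)) = 2260 + (-27 + 702) = 2260 + 675 = 2935)
m(D) - c = -23*45 - 1*2935 = -1035 - 2935 = -3970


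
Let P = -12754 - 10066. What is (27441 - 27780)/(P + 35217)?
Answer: -339/12397 ≈ -0.027345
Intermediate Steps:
P = -22820
(27441 - 27780)/(P + 35217) = (27441 - 27780)/(-22820 + 35217) = -339/12397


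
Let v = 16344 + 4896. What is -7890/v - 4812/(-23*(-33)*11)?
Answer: -1867561/1970364 ≈ -0.94783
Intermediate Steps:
v = 21240
-7890/v - 4812/(-23*(-33)*11) = -7890/21240 - 4812/(-23*(-33)*11) = -7890*1/21240 - 4812/(759*11) = -263/708 - 4812/8349 = -263/708 - 4812*1/8349 = -263/708 - 1604/2783 = -1867561/1970364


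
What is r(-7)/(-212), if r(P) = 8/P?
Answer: 2/371 ≈ 0.0053908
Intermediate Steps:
r(-7)/(-212) = (8/(-7))/(-212) = (8*(-1/7))*(-1/212) = -8/7*(-1/212) = 2/371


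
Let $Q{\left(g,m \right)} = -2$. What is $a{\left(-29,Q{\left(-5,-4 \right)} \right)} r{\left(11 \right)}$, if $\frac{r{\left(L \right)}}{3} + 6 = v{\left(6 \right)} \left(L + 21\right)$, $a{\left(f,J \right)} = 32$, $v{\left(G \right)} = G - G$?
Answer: $-576$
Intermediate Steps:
$v{\left(G \right)} = 0$
$r{\left(L \right)} = -18$ ($r{\left(L \right)} = -18 + 3 \cdot 0 \left(L + 21\right) = -18 + 3 \cdot 0 \left(21 + L\right) = -18 + 3 \cdot 0 = -18 + 0 = -18$)
$a{\left(-29,Q{\left(-5,-4 \right)} \right)} r{\left(11 \right)} = 32 \left(-18\right) = -576$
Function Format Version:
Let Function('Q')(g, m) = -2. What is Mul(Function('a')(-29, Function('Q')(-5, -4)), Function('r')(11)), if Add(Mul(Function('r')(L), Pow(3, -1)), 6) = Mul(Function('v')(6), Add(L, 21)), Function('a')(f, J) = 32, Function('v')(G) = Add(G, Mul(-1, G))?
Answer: -576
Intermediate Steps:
Function('v')(G) = 0
Function('r')(L) = -18 (Function('r')(L) = Add(-18, Mul(3, Mul(0, Add(L, 21)))) = Add(-18, Mul(3, Mul(0, Add(21, L)))) = Add(-18, Mul(3, 0)) = Add(-18, 0) = -18)
Mul(Function('a')(-29, Function('Q')(-5, -4)), Function('r')(11)) = Mul(32, -18) = -576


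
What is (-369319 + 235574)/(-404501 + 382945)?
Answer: 133745/21556 ≈ 6.2045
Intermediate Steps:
(-369319 + 235574)/(-404501 + 382945) = -133745/(-21556) = -133745*(-1/21556) = 133745/21556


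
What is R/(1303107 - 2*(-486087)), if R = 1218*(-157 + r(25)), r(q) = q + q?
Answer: -43442/758427 ≈ -0.057279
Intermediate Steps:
r(q) = 2*q
R = -130326 (R = 1218*(-157 + 2*25) = 1218*(-157 + 50) = 1218*(-107) = -130326)
R/(1303107 - 2*(-486087)) = -130326/(1303107 - 2*(-486087)) = -130326/(1303107 - 1*(-972174)) = -130326/(1303107 + 972174) = -130326/2275281 = -130326*1/2275281 = -43442/758427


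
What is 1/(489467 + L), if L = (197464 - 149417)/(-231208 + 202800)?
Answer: 28408/13904730489 ≈ 2.0430e-6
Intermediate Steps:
L = -48047/28408 (L = 48047/(-28408) = 48047*(-1/28408) = -48047/28408 ≈ -1.6913)
1/(489467 + L) = 1/(489467 - 48047/28408) = 1/(13904730489/28408) = 28408/13904730489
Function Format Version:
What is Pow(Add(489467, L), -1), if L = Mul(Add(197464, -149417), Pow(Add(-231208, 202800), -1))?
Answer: Rational(28408, 13904730489) ≈ 2.0430e-6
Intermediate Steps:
L = Rational(-48047, 28408) (L = Mul(48047, Pow(-28408, -1)) = Mul(48047, Rational(-1, 28408)) = Rational(-48047, 28408) ≈ -1.6913)
Pow(Add(489467, L), -1) = Pow(Add(489467, Rational(-48047, 28408)), -1) = Pow(Rational(13904730489, 28408), -1) = Rational(28408, 13904730489)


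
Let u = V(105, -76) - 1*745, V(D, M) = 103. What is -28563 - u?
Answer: -27921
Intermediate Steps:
u = -642 (u = 103 - 1*745 = 103 - 745 = -642)
-28563 - u = -28563 - 1*(-642) = -28563 + 642 = -27921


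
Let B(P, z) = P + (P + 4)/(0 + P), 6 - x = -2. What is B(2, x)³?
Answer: 125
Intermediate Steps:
x = 8 (x = 6 - 1*(-2) = 6 + 2 = 8)
B(P, z) = P + (4 + P)/P
B(2, x)³ = (1 + 2 + 4/2)³ = (1 + 2 + 4*(½))³ = (1 + 2 + 2)³ = 5³ = 125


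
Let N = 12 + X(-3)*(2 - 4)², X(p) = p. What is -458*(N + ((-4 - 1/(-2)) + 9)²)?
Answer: -27709/2 ≈ -13855.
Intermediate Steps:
N = 0 (N = 12 - 3*(2 - 4)² = 12 - 3*(-2)² = 12 - 3*4 = 12 - 12 = 0)
-458*(N + ((-4 - 1/(-2)) + 9)²) = -458*(0 + ((-4 - 1/(-2)) + 9)²) = -458*(0 + ((-4 - 1*(-½)) + 9)²) = -458*(0 + ((-4 + ½) + 9)²) = -458*(0 + (-7/2 + 9)²) = -458*(0 + (11/2)²) = -458*(0 + 121/4) = -458*121/4 = -27709/2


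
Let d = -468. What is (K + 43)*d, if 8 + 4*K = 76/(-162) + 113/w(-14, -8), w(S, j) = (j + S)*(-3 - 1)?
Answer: -15272413/792 ≈ -19283.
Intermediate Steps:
w(S, j) = -4*S - 4*j (w(S, j) = (S + j)*(-4) = -4*S - 4*j)
K = -51215/28512 (K = -2 + (76/(-162) + 113/(-4*(-14) - 4*(-8)))/4 = -2 + (76*(-1/162) + 113/(56 + 32))/4 = -2 + (-38/81 + 113/88)/4 = -2 + (1/4)*(5809/7128) = -2 + 5809/28512 = -51215/28512 ≈ -1.7963)
(K + 43)*d = (-51215/28512 + 43)*(-468) = (1174801/28512)*(-468) = -15272413/792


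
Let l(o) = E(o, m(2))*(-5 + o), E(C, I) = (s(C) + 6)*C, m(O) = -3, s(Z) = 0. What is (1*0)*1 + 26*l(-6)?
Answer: 10296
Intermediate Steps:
E(C, I) = 6*C (E(C, I) = (0 + 6)*C = 6*C)
l(o) = 6*o*(-5 + o) (l(o) = (6*o)*(-5 + o) = 6*o*(-5 + o))
(1*0)*1 + 26*l(-6) = (1*0)*1 + 26*(6*(-6)*(-5 - 6)) = 0*1 + 26*(6*(-6)*(-11)) = 0 + 26*396 = 0 + 10296 = 10296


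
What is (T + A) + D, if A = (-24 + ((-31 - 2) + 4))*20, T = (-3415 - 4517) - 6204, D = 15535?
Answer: 339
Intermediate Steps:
T = -14136 (T = -7932 - 6204 = -14136)
A = -1060 (A = (-24 + (-33 + 4))*20 = (-24 - 29)*20 = -53*20 = -1060)
(T + A) + D = (-14136 - 1060) + 15535 = -15196 + 15535 = 339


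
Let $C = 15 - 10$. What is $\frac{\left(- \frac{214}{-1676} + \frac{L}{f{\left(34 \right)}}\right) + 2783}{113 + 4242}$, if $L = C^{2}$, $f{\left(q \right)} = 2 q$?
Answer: $\frac{79307349}{124082660} \approx 0.63915$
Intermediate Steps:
$C = 5$ ($C = 15 - 10 = 5$)
$L = 25$ ($L = 5^{2} = 25$)
$\frac{\left(- \frac{214}{-1676} + \frac{L}{f{\left(34 \right)}}\right) + 2783}{113 + 4242} = \frac{\left(- \frac{214}{-1676} + \frac{25}{2 \cdot 34}\right) + 2783}{113 + 4242} = \frac{\left(\left(-214\right) \left(- \frac{1}{1676}\right) + \frac{25}{68}\right) + 2783}{4355} = \left(\left(\frac{107}{838} + 25 \cdot \frac{1}{68}\right) + 2783\right) \frac{1}{4355} = \left(\left(\frac{107}{838} + \frac{25}{68}\right) + 2783\right) \frac{1}{4355} = \left(\frac{14113}{28492} + 2783\right) \frac{1}{4355} = \frac{79307349}{28492} \cdot \frac{1}{4355} = \frac{79307349}{124082660}$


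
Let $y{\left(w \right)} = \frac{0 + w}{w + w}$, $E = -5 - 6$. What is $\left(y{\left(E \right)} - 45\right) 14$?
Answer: $-623$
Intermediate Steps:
$E = -11$ ($E = -5 - 6 = -11$)
$y{\left(w \right)} = \frac{1}{2}$ ($y{\left(w \right)} = \frac{w}{2 w} = w \frac{1}{2 w} = \frac{1}{2}$)
$\left(y{\left(E \right)} - 45\right) 14 = \left(\frac{1}{2} - 45\right) 14 = \left(- \frac{89}{2}\right) 14 = -623$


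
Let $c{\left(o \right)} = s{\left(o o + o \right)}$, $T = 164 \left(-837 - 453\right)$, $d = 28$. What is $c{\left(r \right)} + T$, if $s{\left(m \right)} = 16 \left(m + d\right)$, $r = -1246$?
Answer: $24609208$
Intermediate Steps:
$T = -211560$ ($T = 164 \left(-1290\right) = -211560$)
$s{\left(m \right)} = 448 + 16 m$ ($s{\left(m \right)} = 16 \left(m + 28\right) = 16 \left(28 + m\right) = 448 + 16 m$)
$c{\left(o \right)} = 448 + 16 o + 16 o^{2}$ ($c{\left(o \right)} = 448 + 16 \left(o o + o\right) = 448 + 16 \left(o^{2} + o\right) = 448 + 16 \left(o + o^{2}\right) = 448 + \left(16 o + 16 o^{2}\right) = 448 + 16 o + 16 o^{2}$)
$c{\left(r \right)} + T = \left(448 + 16 \left(-1246\right) \left(1 - 1246\right)\right) - 211560 = \left(448 + 16 \left(-1246\right) \left(-1245\right)\right) - 211560 = \left(448 + 24820320\right) - 211560 = 24820768 - 211560 = 24609208$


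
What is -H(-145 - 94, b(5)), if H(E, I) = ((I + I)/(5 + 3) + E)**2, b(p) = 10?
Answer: -223729/4 ≈ -55932.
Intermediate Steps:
H(E, I) = (E + I/4)**2 (H(E, I) = ((2*I)/8 + E)**2 = ((2*I)*(1/8) + E)**2 = (I/4 + E)**2 = (E + I/4)**2)
-H(-145 - 94, b(5)) = -(10 + 4*(-145 - 94))**2/16 = -(10 + 4*(-239))**2/16 = -(10 - 956)**2/16 = -(-946)**2/16 = -894916/16 = -1*223729/4 = -223729/4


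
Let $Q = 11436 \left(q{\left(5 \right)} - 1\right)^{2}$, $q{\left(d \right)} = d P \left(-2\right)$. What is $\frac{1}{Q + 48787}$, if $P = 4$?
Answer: $\frac{1}{19272703} \approx 5.1887 \cdot 10^{-8}$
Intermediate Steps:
$q{\left(d \right)} = - 8 d$ ($q{\left(d \right)} = d 4 \left(-2\right) = 4 d \left(-2\right) = - 8 d$)
$Q = 19223916$ ($Q = 11436 \left(\left(-8\right) 5 - 1\right)^{2} = 11436 \left(-40 - 1\right)^{2} = 11436 \left(-41\right)^{2} = 11436 \cdot 1681 = 19223916$)
$\frac{1}{Q + 48787} = \frac{1}{19223916 + 48787} = \frac{1}{19272703}$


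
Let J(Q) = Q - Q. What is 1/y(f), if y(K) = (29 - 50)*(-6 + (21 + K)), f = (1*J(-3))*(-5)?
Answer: -1/315 ≈ -0.0031746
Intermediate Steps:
J(Q) = 0
f = 0 (f = (1*0)*(-5) = 0*(-5) = 0)
y(K) = -315 - 21*K (y(K) = -21*(15 + K) = -315 - 21*K)
1/y(f) = 1/(-315 - 21*0) = 1/(-315 + 0) = 1/(-315) = -1/315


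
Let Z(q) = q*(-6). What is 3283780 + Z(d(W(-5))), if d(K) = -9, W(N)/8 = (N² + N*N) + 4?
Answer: 3283834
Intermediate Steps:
W(N) = 32 + 16*N² (W(N) = 8*((N² + N*N) + 4) = 8*((N² + N²) + 4) = 8*(2*N² + 4) = 8*(4 + 2*N²) = 32 + 16*N²)
Z(q) = -6*q
3283780 + Z(d(W(-5))) = 3283780 - 6*(-9) = 3283780 + 54 = 3283834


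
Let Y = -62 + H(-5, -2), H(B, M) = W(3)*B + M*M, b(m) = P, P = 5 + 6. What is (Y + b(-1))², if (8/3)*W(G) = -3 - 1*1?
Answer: 6241/4 ≈ 1560.3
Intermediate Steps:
P = 11
W(G) = -3/2 (W(G) = 3*(-3 - 1*1)/8 = 3*(-3 - 1)/8 = (3/8)*(-4) = -3/2)
b(m) = 11
H(B, M) = M² - 3*B/2 (H(B, M) = -3*B/2 + M*M = -3*B/2 + M² = M² - 3*B/2)
Y = -101/2 (Y = -62 + ((-2)² - 3/2*(-5)) = -62 + (4 + 15/2) = -62 + 23/2 = -101/2 ≈ -50.500)
(Y + b(-1))² = (-101/2 + 11)² = (-79/2)² = 6241/4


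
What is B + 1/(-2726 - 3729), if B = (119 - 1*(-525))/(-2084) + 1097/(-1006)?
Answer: -4735285991/3383233330 ≈ -1.3996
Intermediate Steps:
B = -733503/524126 (B = (119 + 525)*(-1/2084) + 1097*(-1/1006) = 644*(-1/2084) - 1097/1006 = -161/521 - 1097/1006 = -733503/524126 ≈ -1.3995)
B + 1/(-2726 - 3729) = -733503/524126 + 1/(-2726 - 3729) = -733503/524126 + 1/(-6455) = -733503/524126 - 1/6455 = -4735285991/3383233330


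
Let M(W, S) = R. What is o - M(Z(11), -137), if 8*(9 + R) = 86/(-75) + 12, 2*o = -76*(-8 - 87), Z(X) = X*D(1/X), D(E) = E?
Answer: 1085293/300 ≈ 3617.6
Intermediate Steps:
Z(X) = 1 (Z(X) = X/X = 1)
o = 3610 (o = (-76*(-8 - 87))/2 = (-76*(-95))/2 = (½)*7220 = 3610)
R = -2293/300 (R = -9 + (86/(-75) + 12)/8 = -9 + (86*(-1/75) + 12)/8 = -9 + (-86/75 + 12)/8 = -9 + (⅛)*(814/75) = -9 + 407/300 = -2293/300 ≈ -7.6433)
M(W, S) = -2293/300
o - M(Z(11), -137) = 3610 - 1*(-2293/300) = 3610 + 2293/300 = 1085293/300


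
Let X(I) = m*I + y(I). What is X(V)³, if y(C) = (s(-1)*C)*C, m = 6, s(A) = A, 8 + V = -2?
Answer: -4096000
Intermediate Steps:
V = -10 (V = -8 - 2 = -10)
y(C) = -C² (y(C) = (-C)*C = -C²)
X(I) = -I² + 6*I (X(I) = 6*I - I² = -I² + 6*I)
X(V)³ = (-10*(6 - 1*(-10)))³ = (-10*(6 + 10))³ = (-10*16)³ = (-160)³ = -4096000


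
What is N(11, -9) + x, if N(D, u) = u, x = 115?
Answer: 106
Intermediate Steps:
N(11, -9) + x = -9 + 115 = 106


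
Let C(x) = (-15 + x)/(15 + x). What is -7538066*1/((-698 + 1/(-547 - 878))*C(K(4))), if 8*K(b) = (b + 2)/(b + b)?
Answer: -82353371050/7530929 ≈ -10935.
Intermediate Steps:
K(b) = (2 + b)/(16*b) (K(b) = ((b + 2)/(b + b))/8 = ((2 + b)/((2*b)))/8 = ((2 + b)*(1/(2*b)))/8 = ((2 + b)/(2*b))/8 = (2 + b)/(16*b))
C(x) = (-15 + x)/(15 + x)
-7538066*1/((-698 + 1/(-547 - 878))*C(K(4))) = -7538066*(15 + (1/16)*(2 + 4)/4)/((-698 + 1/(-547 - 878))*(-15 + (1/16)*(2 + 4)/4)) = -7538066*(15 + (1/16)*(1/4)*6)/((-698 + 1/(-1425))*(-15 + (1/16)*(1/4)*6)) = -7538066*(15 + 3/32)/((-698 - 1/1425)*(-15 + 3/32)) = -7538066/((-477/32/(483/32))*(-994651/1425)) = -7538066/(((32/483)*(-477/32))*(-994651/1425)) = -7538066/((-159/161*(-994651/1425))) = -7538066/7530929/10925 = -7538066*10925/7530929 = -82353371050/7530929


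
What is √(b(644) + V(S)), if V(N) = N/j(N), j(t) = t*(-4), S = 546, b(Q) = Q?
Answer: 5*√103/2 ≈ 25.372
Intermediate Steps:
j(t) = -4*t
V(N) = -¼ (V(N) = N/((-4*N)) = N*(-1/(4*N)) = -¼)
√(b(644) + V(S)) = √(644 - ¼) = √(2575/4) = 5*√103/2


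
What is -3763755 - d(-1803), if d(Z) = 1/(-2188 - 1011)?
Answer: -12040252244/3199 ≈ -3.7638e+6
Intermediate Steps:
d(Z) = -1/3199 (d(Z) = 1/(-3199) = -1/3199)
-3763755 - d(-1803) = -3763755 - 1*(-1/3199) = -3763755 + 1/3199 = -12040252244/3199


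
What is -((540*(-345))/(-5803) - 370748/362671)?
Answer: -65414156656/2104579813 ≈ -31.082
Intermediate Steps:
-((540*(-345))/(-5803) - 370748/362671) = -(-186300*(-1/5803) - 370748*1/362671) = -(186300/5803 - 370748/362671) = -1*65414156656/2104579813 = -65414156656/2104579813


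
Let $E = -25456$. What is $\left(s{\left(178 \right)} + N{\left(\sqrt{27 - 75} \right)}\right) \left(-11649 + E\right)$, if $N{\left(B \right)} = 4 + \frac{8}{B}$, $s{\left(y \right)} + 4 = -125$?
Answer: $4638125 + \frac{74210 i \sqrt{3}}{3} \approx 4.6381 \cdot 10^{6} + 42845.0 i$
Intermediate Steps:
$s{\left(y \right)} = -129$ ($s{\left(y \right)} = -4 - 125 = -129$)
$\left(s{\left(178 \right)} + N{\left(\sqrt{27 - 75} \right)}\right) \left(-11649 + E\right) = \left(-129 + \left(4 + \frac{8}{\sqrt{27 - 75}}\right)\right) \left(-11649 - 25456\right) = \left(-129 + \left(4 + \frac{8}{\sqrt{-48}}\right)\right) \left(-37105\right) = \left(-129 + \left(4 + \frac{8}{4 i \sqrt{3}}\right)\right) \left(-37105\right) = \left(-129 + \left(4 + 8 \left(- \frac{i \sqrt{3}}{12}\right)\right)\right) \left(-37105\right) = \left(-129 + \left(4 - \frac{2 i \sqrt{3}}{3}\right)\right) \left(-37105\right) = \left(-125 - \frac{2 i \sqrt{3}}{3}\right) \left(-37105\right) = 4638125 + \frac{74210 i \sqrt{3}}{3}$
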